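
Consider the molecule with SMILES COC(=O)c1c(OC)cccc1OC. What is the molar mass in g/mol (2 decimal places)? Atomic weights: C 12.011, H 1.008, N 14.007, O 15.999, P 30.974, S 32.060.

196.20 g/mol

First, the molecular formula is C10H12O4 (counting implicit H from valence).
  C: 10 × 12.011 = 120.110
  H: 12 × 1.008 = 12.096
  O: 4 × 15.999 = 63.996
Sum: 10×12.011 + 12×1.008 + 4×15.999 = 196.202 → 196.20 g/mol.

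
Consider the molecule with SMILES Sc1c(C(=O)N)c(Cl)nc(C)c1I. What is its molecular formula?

Walk through each heavy atom and fill implicit hydrogens from standard valence (C 4, N 3, O 2, S 2, halogen 1); for lowercase aromatic atoms, an aromatic c carries 1 H when it has two neighbours and 0 H with three, and aromatic n carries 0 H:
  atom 1: S, bond orders sum to 1 (valence 2) → 1 H
  atom 2: aromatic c, 3 neighbours → 0 H
  atom 3: aromatic c, 3 neighbours → 0 H
  atom 4: C, bond orders sum to 4 (valence 4) → 0 H
  atom 5: O, bond orders sum to 2 (valence 2) → 0 H
  atom 6: N, bond orders sum to 1 (valence 3) → 2 H
  atom 7: aromatic c, 3 neighbours → 0 H
  atom 8: Cl (halogen, monovalent) → 0 H
  atom 9: aromatic n, 2 neighbours → 0 H
  atom 10: aromatic c, 3 neighbours → 0 H
  atom 11: C, bond orders sum to 1 (valence 4) → 3 H
  atom 12: aromatic c, 3 neighbours → 0 H
  atom 13: I (halogen, monovalent) → 0 H
Totals → C:7, H:6, Cl:1, I:1, N:2, O:1, S:1.

C7H6ClIN2OS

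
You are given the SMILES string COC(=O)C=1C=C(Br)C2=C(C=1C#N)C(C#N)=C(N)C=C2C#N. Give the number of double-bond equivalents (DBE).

14

Degree of unsaturation = (number of rings) + (number of π bonds).
Ring closures in the SMILES: 2.
π bonds: 6 double bonds (each 1 DoU), 3 triple bonds (each 2 DoU) → 12 DoU from unsaturation.
Total DoU = 2 + 12 = 14.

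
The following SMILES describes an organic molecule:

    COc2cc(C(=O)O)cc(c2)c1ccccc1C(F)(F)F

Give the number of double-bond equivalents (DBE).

Molecular formula: C15H11F3O3.
DoU = (2C + 2 + N − H − X) / 2, where X is the halogen count and O/S are ignored.
    = (2·15 + 2 + 0 − 11 − 3) / 2 = 18 / 2 = 9.

9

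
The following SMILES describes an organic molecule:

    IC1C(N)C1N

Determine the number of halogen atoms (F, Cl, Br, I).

Halogen atoms appear at heavy-atom position 1 (1×I).
Other groups present: 2 primary amine.
Halogen count: 1.

1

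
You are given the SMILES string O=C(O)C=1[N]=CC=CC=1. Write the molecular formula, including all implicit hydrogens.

Walk through each heavy atom and fill implicit hydrogens from standard valence (C 4, N 3, O 2, S 2, halogen 1):
  atom 1: O, bond orders sum to 2 (valence 2) → 0 H
  atom 2: C, bond orders sum to 4 (valence 4) → 0 H
  atom 3: O, bond orders sum to 1 (valence 2) → 1 H
  atom 4: C, bond orders sum to 4 (valence 4) → 0 H
  atom 5: N with explicit H count 0
  atom 6: C, bond orders sum to 3 (valence 4) → 1 H
  atom 7: C, bond orders sum to 3 (valence 4) → 1 H
  atom 8: C, bond orders sum to 3 (valence 4) → 1 H
  atom 9: C, bond orders sum to 3 (valence 4) → 1 H
Totals → C:6, H:5, N:1, O:2.
In Hill order: C6H5NO2.

C6H5NO2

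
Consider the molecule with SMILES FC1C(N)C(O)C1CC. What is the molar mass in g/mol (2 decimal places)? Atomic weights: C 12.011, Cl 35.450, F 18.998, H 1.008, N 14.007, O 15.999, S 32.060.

First, the molecular formula is C6H12FNO (counting implicit H from valence).
  C: 6 × 12.011 = 72.066
  F: 1 × 18.998 = 18.998
  H: 12 × 1.008 = 12.096
  N: 1 × 14.007 = 14.007
  O: 1 × 15.999 = 15.999
Sum: 6×12.011 + 1×18.998 + 12×1.008 + 1×14.007 + 1×15.999 = 133.166 → 133.17 g/mol.

133.17 g/mol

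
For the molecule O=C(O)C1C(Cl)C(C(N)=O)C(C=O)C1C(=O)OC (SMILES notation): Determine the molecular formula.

C10H12ClNO6

Walk through each heavy atom and fill implicit hydrogens from standard valence (C 4, N 3, O 2, S 2, halogen 1):
  atom 1: O, bond orders sum to 2 (valence 2) → 0 H
  atom 2: C, bond orders sum to 4 (valence 4) → 0 H
  atom 3: O, bond orders sum to 1 (valence 2) → 1 H
  atom 4: C, bond orders sum to 3 (valence 4) → 1 H
  atom 5: C, bond orders sum to 3 (valence 4) → 1 H
  atom 6: Cl (halogen, monovalent) → 0 H
  atom 7: C, bond orders sum to 3 (valence 4) → 1 H
  atom 8: C, bond orders sum to 4 (valence 4) → 0 H
  atom 9: N, bond orders sum to 1 (valence 3) → 2 H
  atom 10: O, bond orders sum to 2 (valence 2) → 0 H
  atom 11: C, bond orders sum to 3 (valence 4) → 1 H
  atom 12: C, bond orders sum to 3 (valence 4) → 1 H
  atom 13: O, bond orders sum to 2 (valence 2) → 0 H
  atom 14: C, bond orders sum to 3 (valence 4) → 1 H
  atom 15: C, bond orders sum to 4 (valence 4) → 0 H
  atom 16: O, bond orders sum to 2 (valence 2) → 0 H
  atom 17: O, bond orders sum to 2 (valence 2) → 0 H
  atom 18: C, bond orders sum to 1 (valence 4) → 3 H
Totals → C:10, H:12, Cl:1, N:1, O:6.
In Hill order: C10H12ClNO6.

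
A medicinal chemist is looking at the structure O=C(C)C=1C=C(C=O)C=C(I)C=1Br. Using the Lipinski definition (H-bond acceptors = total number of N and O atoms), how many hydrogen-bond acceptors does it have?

N atoms: 0; O atoms: 2.
Lipinski HBA = 0 + 2 = 2.

2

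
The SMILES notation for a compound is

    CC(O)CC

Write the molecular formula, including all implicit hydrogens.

Walk through each heavy atom and fill implicit hydrogens from standard valence (C 4, N 3, O 2, S 2, halogen 1):
  atom 1: C, bond orders sum to 1 (valence 4) → 3 H
  atom 2: C, bond orders sum to 3 (valence 4) → 1 H
  atom 3: O, bond orders sum to 1 (valence 2) → 1 H
  atom 4: C, bond orders sum to 2 (valence 4) → 2 H
  atom 5: C, bond orders sum to 1 (valence 4) → 3 H
Totals → C:4, H:10, O:1.

C4H10O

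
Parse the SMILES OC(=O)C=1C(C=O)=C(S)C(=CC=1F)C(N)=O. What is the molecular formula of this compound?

C9H6FNO4S

Walk through each heavy atom and fill implicit hydrogens from standard valence (C 4, N 3, O 2, S 2, halogen 1):
  atom 1: O, bond orders sum to 1 (valence 2) → 1 H
  atom 2: C, bond orders sum to 4 (valence 4) → 0 H
  atom 3: O, bond orders sum to 2 (valence 2) → 0 H
  atom 4: C, bond orders sum to 4 (valence 4) → 0 H
  atom 5: C, bond orders sum to 4 (valence 4) → 0 H
  atom 6: C, bond orders sum to 3 (valence 4) → 1 H
  atom 7: O, bond orders sum to 2 (valence 2) → 0 H
  atom 8: C, bond orders sum to 4 (valence 4) → 0 H
  atom 9: S, bond orders sum to 1 (valence 2) → 1 H
  atom 10: C, bond orders sum to 4 (valence 4) → 0 H
  atom 11: C, bond orders sum to 3 (valence 4) → 1 H
  atom 12: C, bond orders sum to 4 (valence 4) → 0 H
  atom 13: F (halogen, monovalent) → 0 H
  atom 14: C, bond orders sum to 4 (valence 4) → 0 H
  atom 15: N, bond orders sum to 1 (valence 3) → 2 H
  atom 16: O, bond orders sum to 2 (valence 2) → 0 H
Totals → C:9, H:6, F:1, N:1, O:4, S:1.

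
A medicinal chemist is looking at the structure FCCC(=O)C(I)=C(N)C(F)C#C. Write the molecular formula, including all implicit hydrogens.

Walk through each heavy atom and fill implicit hydrogens from standard valence (C 4, N 3, O 2, S 2, halogen 1):
  atom 1: F (halogen, monovalent) → 0 H
  atom 2: C, bond orders sum to 2 (valence 4) → 2 H
  atom 3: C, bond orders sum to 2 (valence 4) → 2 H
  atom 4: C, bond orders sum to 4 (valence 4) → 0 H
  atom 5: O, bond orders sum to 2 (valence 2) → 0 H
  atom 6: C, bond orders sum to 4 (valence 4) → 0 H
  atom 7: I (halogen, monovalent) → 0 H
  atom 8: C, bond orders sum to 4 (valence 4) → 0 H
  atom 9: N, bond orders sum to 1 (valence 3) → 2 H
  atom 10: C, bond orders sum to 3 (valence 4) → 1 H
  atom 11: F (halogen, monovalent) → 0 H
  atom 12: C, bond orders sum to 4 (valence 4) → 0 H
  atom 13: C, bond orders sum to 3 (valence 4) → 1 H
Totals → C:8, H:8, F:2, I:1, N:1, O:1.
In Hill order: C8H8F2INO.

C8H8F2INO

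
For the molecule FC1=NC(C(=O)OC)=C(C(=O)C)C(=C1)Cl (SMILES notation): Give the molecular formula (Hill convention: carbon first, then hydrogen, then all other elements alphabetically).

C9H7ClFNO3

Walk through each heavy atom and fill implicit hydrogens from standard valence (C 4, N 3, O 2, S 2, halogen 1):
  atom 1: F (halogen, monovalent) → 0 H
  atom 2: C, bond orders sum to 4 (valence 4) → 0 H
  atom 3: N, bond orders sum to 3 (valence 3) → 0 H
  atom 4: C, bond orders sum to 4 (valence 4) → 0 H
  atom 5: C, bond orders sum to 4 (valence 4) → 0 H
  atom 6: O, bond orders sum to 2 (valence 2) → 0 H
  atom 7: O, bond orders sum to 2 (valence 2) → 0 H
  atom 8: C, bond orders sum to 1 (valence 4) → 3 H
  atom 9: C, bond orders sum to 4 (valence 4) → 0 H
  atom 10: C, bond orders sum to 4 (valence 4) → 0 H
  atom 11: O, bond orders sum to 2 (valence 2) → 0 H
  atom 12: C, bond orders sum to 1 (valence 4) → 3 H
  atom 13: C, bond orders sum to 4 (valence 4) → 0 H
  atom 14: C, bond orders sum to 3 (valence 4) → 1 H
  atom 15: Cl (halogen, monovalent) → 0 H
Totals → C:9, H:7, Cl:1, F:1, N:1, O:3.
In Hill order: C9H7ClFNO3.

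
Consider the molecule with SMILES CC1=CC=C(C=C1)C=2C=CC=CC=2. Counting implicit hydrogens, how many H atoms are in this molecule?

12

Walk through each heavy atom and fill implicit hydrogens from standard valence (C 4, N 3, O 2, S 2, halogen 1):
  atom 1: C, bond orders sum to 1 (valence 4) → 3 H
  atom 2: C, bond orders sum to 4 (valence 4) → 0 H
  atom 3: C, bond orders sum to 3 (valence 4) → 1 H
  atom 4: C, bond orders sum to 3 (valence 4) → 1 H
  atom 5: C, bond orders sum to 4 (valence 4) → 0 H
  atom 6: C, bond orders sum to 3 (valence 4) → 1 H
  atom 7: C, bond orders sum to 3 (valence 4) → 1 H
  atom 8: C, bond orders sum to 4 (valence 4) → 0 H
  atom 9: C, bond orders sum to 3 (valence 4) → 1 H
  atom 10: C, bond orders sum to 3 (valence 4) → 1 H
  atom 11: C, bond orders sum to 3 (valence 4) → 1 H
  atom 12: C, bond orders sum to 3 (valence 4) → 1 H
  atom 13: C, bond orders sum to 3 (valence 4) → 1 H
Total hydrogens: 12.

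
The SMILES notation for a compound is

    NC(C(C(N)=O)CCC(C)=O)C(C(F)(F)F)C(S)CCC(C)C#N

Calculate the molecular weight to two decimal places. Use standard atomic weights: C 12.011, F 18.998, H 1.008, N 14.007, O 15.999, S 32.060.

367.43 g/mol

First, the molecular formula is C15H24F3N3O2S (counting implicit H from valence).
  C: 15 × 12.011 = 180.165
  F: 3 × 18.998 = 56.994
  H: 24 × 1.008 = 24.192
  N: 3 × 14.007 = 42.021
  O: 2 × 15.999 = 31.998
  S: 1 × 32.060 = 32.060
Sum: 15×12.011 + 3×18.998 + 24×1.008 + 3×14.007 + 2×15.999 + 1×32.060 = 367.430 → 367.43 g/mol.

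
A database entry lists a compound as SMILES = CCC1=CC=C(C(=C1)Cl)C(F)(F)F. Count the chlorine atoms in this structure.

1

Scan the SMILES for Cl atoms (remember two-letter symbols like Cl and Br are single atoms).
Chlorine count: 1.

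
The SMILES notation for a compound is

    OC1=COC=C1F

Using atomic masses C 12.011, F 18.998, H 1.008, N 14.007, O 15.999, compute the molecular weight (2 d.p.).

102.06 g/mol

First, the molecular formula is C4H3FO2 (counting implicit H from valence).
  C: 4 × 12.011 = 48.044
  F: 1 × 18.998 = 18.998
  H: 3 × 1.008 = 3.024
  O: 2 × 15.999 = 31.998
Sum: 4×12.011 + 1×18.998 + 3×1.008 + 2×15.999 = 102.064 → 102.06 g/mol.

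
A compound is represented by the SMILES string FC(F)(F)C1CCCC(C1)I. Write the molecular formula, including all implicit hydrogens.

C7H10F3I

Walk through each heavy atom and fill implicit hydrogens from standard valence (C 4, N 3, O 2, S 2, halogen 1):
  atom 1: F (halogen, monovalent) → 0 H
  atom 2: C, bond orders sum to 4 (valence 4) → 0 H
  atom 3: F (halogen, monovalent) → 0 H
  atom 4: F (halogen, monovalent) → 0 H
  atom 5: C, bond orders sum to 3 (valence 4) → 1 H
  atom 6: C, bond orders sum to 2 (valence 4) → 2 H
  atom 7: C, bond orders sum to 2 (valence 4) → 2 H
  atom 8: C, bond orders sum to 2 (valence 4) → 2 H
  atom 9: C, bond orders sum to 3 (valence 4) → 1 H
  atom 10: C, bond orders sum to 2 (valence 4) → 2 H
  atom 11: I (halogen, monovalent) → 0 H
Totals → C:7, H:10, F:3, I:1.
In Hill order: C7H10F3I.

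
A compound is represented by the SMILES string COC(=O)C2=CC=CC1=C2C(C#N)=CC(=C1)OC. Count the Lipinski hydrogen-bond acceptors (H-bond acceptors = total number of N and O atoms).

N atoms: 1; O atoms: 3.
Lipinski HBA = 1 + 3 = 4.

4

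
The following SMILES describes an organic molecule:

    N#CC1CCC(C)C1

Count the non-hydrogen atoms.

Every atom symbol written in the SMILES (organic subset) is one heavy atom; implicit H are not written.
Heavy atoms by element → C:7, N:1.
Total: 8.

8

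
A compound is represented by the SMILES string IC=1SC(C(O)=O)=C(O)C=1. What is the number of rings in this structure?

In SMILES, each pair of matching ring-closure digits denotes one ring-closing bond; the number of such bonds equals the number of independent rings.
Ring-closure bonds here: 1.

1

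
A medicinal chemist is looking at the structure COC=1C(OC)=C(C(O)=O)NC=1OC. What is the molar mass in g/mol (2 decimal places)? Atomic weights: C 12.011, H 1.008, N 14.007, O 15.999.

First, the molecular formula is C8H11NO5 (counting implicit H from valence).
  C: 8 × 12.011 = 96.088
  H: 11 × 1.008 = 11.088
  N: 1 × 14.007 = 14.007
  O: 5 × 15.999 = 79.995
Sum: 8×12.011 + 11×1.008 + 1×14.007 + 5×15.999 = 201.178 → 201.18 g/mol.

201.18 g/mol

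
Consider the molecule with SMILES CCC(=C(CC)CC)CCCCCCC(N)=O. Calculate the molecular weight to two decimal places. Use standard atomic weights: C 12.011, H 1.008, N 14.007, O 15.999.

First, the molecular formula is C15H29NO (counting implicit H from valence).
  C: 15 × 12.011 = 180.165
  H: 29 × 1.008 = 29.232
  N: 1 × 14.007 = 14.007
  O: 1 × 15.999 = 15.999
Sum: 15×12.011 + 29×1.008 + 1×14.007 + 1×15.999 = 239.403 → 239.40 g/mol.

239.40 g/mol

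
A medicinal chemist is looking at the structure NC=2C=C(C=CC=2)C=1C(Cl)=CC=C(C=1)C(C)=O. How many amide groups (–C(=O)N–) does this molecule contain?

Scan the SMILES for the amide motif — none present.
Groups that are present: 1 ketone, 1 primary amine.

0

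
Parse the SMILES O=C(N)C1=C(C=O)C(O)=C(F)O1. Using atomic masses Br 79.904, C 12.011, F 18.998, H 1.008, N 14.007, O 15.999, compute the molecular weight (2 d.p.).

First, the molecular formula is C6H4FNO4 (counting implicit H from valence).
  C: 6 × 12.011 = 72.066
  F: 1 × 18.998 = 18.998
  H: 4 × 1.008 = 4.032
  N: 1 × 14.007 = 14.007
  O: 4 × 15.999 = 63.996
Sum: 6×12.011 + 1×18.998 + 4×1.008 + 1×14.007 + 4×15.999 = 173.099 → 173.10 g/mol.

173.10 g/mol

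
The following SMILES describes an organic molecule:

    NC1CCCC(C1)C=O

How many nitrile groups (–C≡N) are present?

Scan the SMILES for the nitrile motif — none present.
Groups that are present: 1 aldehyde, 1 primary amine.

0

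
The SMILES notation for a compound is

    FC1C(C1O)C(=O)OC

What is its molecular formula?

Walk through each heavy atom and fill implicit hydrogens from standard valence (C 4, N 3, O 2, S 2, halogen 1):
  atom 1: F (halogen, monovalent) → 0 H
  atom 2: C, bond orders sum to 3 (valence 4) → 1 H
  atom 3: C, bond orders sum to 3 (valence 4) → 1 H
  atom 4: C, bond orders sum to 3 (valence 4) → 1 H
  atom 5: O, bond orders sum to 1 (valence 2) → 1 H
  atom 6: C, bond orders sum to 4 (valence 4) → 0 H
  atom 7: O, bond orders sum to 2 (valence 2) → 0 H
  atom 8: O, bond orders sum to 2 (valence 2) → 0 H
  atom 9: C, bond orders sum to 1 (valence 4) → 3 H
Totals → C:5, H:7, F:1, O:3.

C5H7FO3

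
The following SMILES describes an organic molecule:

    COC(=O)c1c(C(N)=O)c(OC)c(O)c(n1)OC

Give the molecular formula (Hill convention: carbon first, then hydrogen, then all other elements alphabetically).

C10H12N2O6

Walk through each heavy atom and fill implicit hydrogens from standard valence (C 4, N 3, O 2, S 2, halogen 1); for lowercase aromatic atoms, an aromatic c carries 1 H when it has two neighbours and 0 H with three, and aromatic n carries 0 H:
  atom 1: C, bond orders sum to 1 (valence 4) → 3 H
  atom 2: O, bond orders sum to 2 (valence 2) → 0 H
  atom 3: C, bond orders sum to 4 (valence 4) → 0 H
  atom 4: O, bond orders sum to 2 (valence 2) → 0 H
  atom 5: aromatic c, 3 neighbours → 0 H
  atom 6: aromatic c, 3 neighbours → 0 H
  atom 7: C, bond orders sum to 4 (valence 4) → 0 H
  atom 8: N, bond orders sum to 1 (valence 3) → 2 H
  atom 9: O, bond orders sum to 2 (valence 2) → 0 H
  atom 10: aromatic c, 3 neighbours → 0 H
  atom 11: O, bond orders sum to 2 (valence 2) → 0 H
  atom 12: C, bond orders sum to 1 (valence 4) → 3 H
  atom 13: aromatic c, 3 neighbours → 0 H
  atom 14: O, bond orders sum to 1 (valence 2) → 1 H
  atom 15: aromatic c, 3 neighbours → 0 H
  atom 16: aromatic n, 2 neighbours → 0 H
  atom 17: O, bond orders sum to 2 (valence 2) → 0 H
  atom 18: C, bond orders sum to 1 (valence 4) → 3 H
Totals → C:10, H:12, N:2, O:6.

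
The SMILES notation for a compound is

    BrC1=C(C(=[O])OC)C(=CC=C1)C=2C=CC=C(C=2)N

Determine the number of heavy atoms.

18

Every atom symbol written in the SMILES (organic subset) is one heavy atom; implicit H are not written.
Heavy atoms by element → Br:1, C:14, N:1, O:2.
Total: 18.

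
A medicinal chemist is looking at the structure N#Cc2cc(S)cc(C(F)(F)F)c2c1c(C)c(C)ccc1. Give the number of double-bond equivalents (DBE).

10

Molecular formula: C16H12F3NS.
DoU = (2C + 2 + N − H − X) / 2, where X is the halogen count and O/S are ignored.
    = (2·16 + 2 + 1 − 12 − 3) / 2 = 20 / 2 = 10.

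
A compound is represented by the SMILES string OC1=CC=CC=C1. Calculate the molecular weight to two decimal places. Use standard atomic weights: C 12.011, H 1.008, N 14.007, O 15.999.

First, the molecular formula is C6H6O (counting implicit H from valence).
  C: 6 × 12.011 = 72.066
  H: 6 × 1.008 = 6.048
  O: 1 × 15.999 = 15.999
Sum: 6×12.011 + 6×1.008 + 1×15.999 = 94.113 → 94.11 g/mol.

94.11 g/mol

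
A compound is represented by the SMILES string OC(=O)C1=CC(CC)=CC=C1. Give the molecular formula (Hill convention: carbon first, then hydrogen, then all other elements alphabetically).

C9H10O2

Walk through each heavy atom and fill implicit hydrogens from standard valence (C 4, N 3, O 2, S 2, halogen 1):
  atom 1: O, bond orders sum to 1 (valence 2) → 1 H
  atom 2: C, bond orders sum to 4 (valence 4) → 0 H
  atom 3: O, bond orders sum to 2 (valence 2) → 0 H
  atom 4: C, bond orders sum to 4 (valence 4) → 0 H
  atom 5: C, bond orders sum to 3 (valence 4) → 1 H
  atom 6: C, bond orders sum to 4 (valence 4) → 0 H
  atom 7: C, bond orders sum to 2 (valence 4) → 2 H
  atom 8: C, bond orders sum to 1 (valence 4) → 3 H
  atom 9: C, bond orders sum to 3 (valence 4) → 1 H
  atom 10: C, bond orders sum to 3 (valence 4) → 1 H
  atom 11: C, bond orders sum to 3 (valence 4) → 1 H
Totals → C:9, H:10, O:2.
In Hill order: C9H10O2.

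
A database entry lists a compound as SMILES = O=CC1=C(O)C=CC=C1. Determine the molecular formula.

C7H6O2

Walk through each heavy atom and fill implicit hydrogens from standard valence (C 4, N 3, O 2, S 2, halogen 1):
  atom 1: O, bond orders sum to 2 (valence 2) → 0 H
  atom 2: C, bond orders sum to 3 (valence 4) → 1 H
  atom 3: C, bond orders sum to 4 (valence 4) → 0 H
  atom 4: C, bond orders sum to 4 (valence 4) → 0 H
  atom 5: O, bond orders sum to 1 (valence 2) → 1 H
  atom 6: C, bond orders sum to 3 (valence 4) → 1 H
  atom 7: C, bond orders sum to 3 (valence 4) → 1 H
  atom 8: C, bond orders sum to 3 (valence 4) → 1 H
  atom 9: C, bond orders sum to 3 (valence 4) → 1 H
Totals → C:7, H:6, O:2.
In Hill order: C7H6O2.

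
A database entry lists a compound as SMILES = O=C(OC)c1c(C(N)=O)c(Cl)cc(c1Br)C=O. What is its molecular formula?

Walk through each heavy atom and fill implicit hydrogens from standard valence (C 4, N 3, O 2, S 2, halogen 1); for lowercase aromatic atoms, an aromatic c carries 1 H when it has two neighbours and 0 H with three, and aromatic n carries 0 H:
  atom 1: O, bond orders sum to 2 (valence 2) → 0 H
  atom 2: C, bond orders sum to 4 (valence 4) → 0 H
  atom 3: O, bond orders sum to 2 (valence 2) → 0 H
  atom 4: C, bond orders sum to 1 (valence 4) → 3 H
  atom 5: aromatic c, 3 neighbours → 0 H
  atom 6: aromatic c, 3 neighbours → 0 H
  atom 7: C, bond orders sum to 4 (valence 4) → 0 H
  atom 8: N, bond orders sum to 1 (valence 3) → 2 H
  atom 9: O, bond orders sum to 2 (valence 2) → 0 H
  atom 10: aromatic c, 3 neighbours → 0 H
  atom 11: Cl (halogen, monovalent) → 0 H
  atom 12: aromatic c, 2 neighbours → 1 H
  atom 13: aromatic c, 3 neighbours → 0 H
  atom 14: aromatic c, 3 neighbours → 0 H
  atom 15: Br (halogen, monovalent) → 0 H
  atom 16: C, bond orders sum to 3 (valence 4) → 1 H
  atom 17: O, bond orders sum to 2 (valence 2) → 0 H
Totals → C:10, H:7, Br:1, Cl:1, N:1, O:4.
In Hill order: C10H7BrClNO4.

C10H7BrClNO4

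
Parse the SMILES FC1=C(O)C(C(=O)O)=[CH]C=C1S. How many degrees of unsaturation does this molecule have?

5

Molecular formula: C7H5FO3S.
DoU = (2C + 2 + N − H − X) / 2, where X is the halogen count and O/S are ignored.
    = (2·7 + 2 + 0 − 5 − 1) / 2 = 10 / 2 = 5.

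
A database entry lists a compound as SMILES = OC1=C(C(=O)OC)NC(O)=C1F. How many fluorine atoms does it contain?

Scan the SMILES for F atoms (remember two-letter symbols like Cl and Br are single atoms).
Fluorine count: 1.

1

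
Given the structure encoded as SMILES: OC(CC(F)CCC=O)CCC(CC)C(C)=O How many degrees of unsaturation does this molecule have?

2

Molecular formula: C13H23FO3.
DoU = (2C + 2 + N − H − X) / 2, where X is the halogen count and O/S are ignored.
    = (2·13 + 2 + 0 − 23 − 1) / 2 = 4 / 2 = 2.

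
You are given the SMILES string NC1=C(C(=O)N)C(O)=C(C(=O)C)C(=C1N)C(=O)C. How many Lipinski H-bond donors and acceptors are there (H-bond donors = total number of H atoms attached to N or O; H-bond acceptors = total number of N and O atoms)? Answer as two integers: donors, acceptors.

7, 7

Donors: find every N or O and count the H atoms it carries.
  atom 1 (N): bond orders sum to 1 → 2 H
  atom 5 (O): bond orders sum to 2 → 0 H
  atom 6 (N): bond orders sum to 1 → 2 H
  atom 8 (O): bond orders sum to 1 → 1 H
  atom 11 (O): bond orders sum to 2 → 0 H
  atom 15 (N): bond orders sum to 1 → 2 H
  atom 17 (O): bond orders sum to 2 → 0 H
Lipinski HBD = 7.
Acceptors: N atoms = 3, O atoms = 4 → HBA = 7.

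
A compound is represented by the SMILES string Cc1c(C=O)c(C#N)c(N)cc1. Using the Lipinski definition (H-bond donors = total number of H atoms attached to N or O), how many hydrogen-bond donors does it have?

Donors: find every N or O and count the H atoms it carries.
  atom 5 (O): bond orders sum to 2 → 0 H
  atom 8 (N): bond orders sum to 3 → 0 H
  atom 10 (N): bond orders sum to 1 → 2 H
Lipinski HBD = 2.

2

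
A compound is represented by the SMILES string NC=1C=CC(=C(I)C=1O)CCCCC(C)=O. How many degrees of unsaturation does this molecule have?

5

Degree of unsaturation = (number of rings) + (number of π bonds).
Ring closures in the SMILES: 1.
π bonds: 4 double bonds (each 1 DoU) → 4 DoU from unsaturation.
Total DoU = 1 + 4 = 5.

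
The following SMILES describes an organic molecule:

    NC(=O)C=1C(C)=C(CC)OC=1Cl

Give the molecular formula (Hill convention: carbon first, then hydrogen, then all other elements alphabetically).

C8H10ClNO2

Walk through each heavy atom and fill implicit hydrogens from standard valence (C 4, N 3, O 2, S 2, halogen 1):
  atom 1: N, bond orders sum to 1 (valence 3) → 2 H
  atom 2: C, bond orders sum to 4 (valence 4) → 0 H
  atom 3: O, bond orders sum to 2 (valence 2) → 0 H
  atom 4: C, bond orders sum to 4 (valence 4) → 0 H
  atom 5: C, bond orders sum to 4 (valence 4) → 0 H
  atom 6: C, bond orders sum to 1 (valence 4) → 3 H
  atom 7: C, bond orders sum to 4 (valence 4) → 0 H
  atom 8: C, bond orders sum to 2 (valence 4) → 2 H
  atom 9: C, bond orders sum to 1 (valence 4) → 3 H
  atom 10: O, bond orders sum to 2 (valence 2) → 0 H
  atom 11: C, bond orders sum to 4 (valence 4) → 0 H
  atom 12: Cl (halogen, monovalent) → 0 H
Totals → C:8, H:10, Cl:1, N:1, O:2.
In Hill order: C8H10ClNO2.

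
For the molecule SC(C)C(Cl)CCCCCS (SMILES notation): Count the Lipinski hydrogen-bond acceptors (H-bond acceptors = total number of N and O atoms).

0

N atoms: 0; O atoms: 0.
Lipinski HBA = 0 + 0 = 0.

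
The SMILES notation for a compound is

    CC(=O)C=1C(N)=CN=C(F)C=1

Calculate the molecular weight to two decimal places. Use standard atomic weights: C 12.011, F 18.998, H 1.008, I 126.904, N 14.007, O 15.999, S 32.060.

First, the molecular formula is C7H7FN2O (counting implicit H from valence).
  C: 7 × 12.011 = 84.077
  F: 1 × 18.998 = 18.998
  H: 7 × 1.008 = 7.056
  N: 2 × 14.007 = 28.014
  O: 1 × 15.999 = 15.999
Sum: 7×12.011 + 1×18.998 + 7×1.008 + 2×14.007 + 1×15.999 = 154.144 → 154.14 g/mol.

154.14 g/mol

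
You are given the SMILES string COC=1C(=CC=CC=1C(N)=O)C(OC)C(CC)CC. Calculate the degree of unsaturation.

5

Molecular formula: C15H23NO3.
DoU = (2C + 2 + N − H − X) / 2, where X is the halogen count and O/S are ignored.
    = (2·15 + 2 + 1 − 23 − 0) / 2 = 10 / 2 = 5.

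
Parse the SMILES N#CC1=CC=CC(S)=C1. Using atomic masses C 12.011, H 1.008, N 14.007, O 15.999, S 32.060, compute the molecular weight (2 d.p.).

135.18 g/mol

First, the molecular formula is C7H5NS (counting implicit H from valence).
  C: 7 × 12.011 = 84.077
  H: 5 × 1.008 = 5.040
  N: 1 × 14.007 = 14.007
  S: 1 × 32.060 = 32.060
Sum: 7×12.011 + 5×1.008 + 1×14.007 + 1×32.060 = 135.184 → 135.18 g/mol.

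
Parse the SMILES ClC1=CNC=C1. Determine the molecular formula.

C4H4ClN

Walk through each heavy atom and fill implicit hydrogens from standard valence (C 4, N 3, O 2, S 2, halogen 1):
  atom 1: Cl (halogen, monovalent) → 0 H
  atom 2: C, bond orders sum to 4 (valence 4) → 0 H
  atom 3: C, bond orders sum to 3 (valence 4) → 1 H
  atom 4: N, bond orders sum to 2 (valence 3) → 1 H
  atom 5: C, bond orders sum to 3 (valence 4) → 1 H
  atom 6: C, bond orders sum to 3 (valence 4) → 1 H
Totals → C:4, H:4, Cl:1, N:1.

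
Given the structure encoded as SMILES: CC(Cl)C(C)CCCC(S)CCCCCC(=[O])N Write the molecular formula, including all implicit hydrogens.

Walk through each heavy atom and fill implicit hydrogens from standard valence (C 4, N 3, O 2, S 2, halogen 1):
  atom 1: C, bond orders sum to 1 (valence 4) → 3 H
  atom 2: C, bond orders sum to 3 (valence 4) → 1 H
  atom 3: Cl (halogen, monovalent) → 0 H
  atom 4: C, bond orders sum to 3 (valence 4) → 1 H
  atom 5: C, bond orders sum to 1 (valence 4) → 3 H
  atom 6: C, bond orders sum to 2 (valence 4) → 2 H
  atom 7: C, bond orders sum to 2 (valence 4) → 2 H
  atom 8: C, bond orders sum to 2 (valence 4) → 2 H
  atom 9: C, bond orders sum to 3 (valence 4) → 1 H
  atom 10: S, bond orders sum to 1 (valence 2) → 1 H
  atom 11: C, bond orders sum to 2 (valence 4) → 2 H
  atom 12: C, bond orders sum to 2 (valence 4) → 2 H
  atom 13: C, bond orders sum to 2 (valence 4) → 2 H
  atom 14: C, bond orders sum to 2 (valence 4) → 2 H
  atom 15: C, bond orders sum to 2 (valence 4) → 2 H
  atom 16: C, bond orders sum to 4 (valence 4) → 0 H
  atom 17: O with explicit H count 0
  atom 18: N, bond orders sum to 1 (valence 3) → 2 H
Totals → C:14, H:28, Cl:1, N:1, O:1, S:1.
In Hill order: C14H28ClNOS.

C14H28ClNOS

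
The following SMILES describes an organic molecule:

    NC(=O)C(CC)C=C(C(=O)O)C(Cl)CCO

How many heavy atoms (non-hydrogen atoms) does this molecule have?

Every atom symbol written in the SMILES (organic subset) is one heavy atom; implicit H are not written.
Heavy atoms by element → C:10, Cl:1, N:1, O:4.
Total: 16.

16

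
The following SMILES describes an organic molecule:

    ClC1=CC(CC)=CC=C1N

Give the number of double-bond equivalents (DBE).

Degree of unsaturation = (number of rings) + (number of π bonds).
Ring closures in the SMILES: 1.
π bonds: 3 double bonds (each 1 DoU) → 3 DoU from unsaturation.
Total DoU = 1 + 3 = 4.

4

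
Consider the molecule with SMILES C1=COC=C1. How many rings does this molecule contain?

In SMILES, each pair of matching ring-closure digits denotes one ring-closing bond; the number of such bonds equals the number of independent rings.
Ring-closure bonds here: 1.

1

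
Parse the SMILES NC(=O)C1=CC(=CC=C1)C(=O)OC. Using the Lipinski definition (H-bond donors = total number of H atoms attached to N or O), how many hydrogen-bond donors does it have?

Donors: find every N or O and count the H atoms it carries.
  atom 1 (N): bond orders sum to 1 → 2 H
  atom 3 (O): bond orders sum to 2 → 0 H
  atom 11 (O): bond orders sum to 2 → 0 H
  atom 12 (O): bond orders sum to 2 → 0 H
Lipinski HBD = 2.

2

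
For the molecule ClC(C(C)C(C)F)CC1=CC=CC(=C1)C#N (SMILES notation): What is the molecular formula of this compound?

Walk through each heavy atom and fill implicit hydrogens from standard valence (C 4, N 3, O 2, S 2, halogen 1):
  atom 1: Cl (halogen, monovalent) → 0 H
  atom 2: C, bond orders sum to 3 (valence 4) → 1 H
  atom 3: C, bond orders sum to 3 (valence 4) → 1 H
  atom 4: C, bond orders sum to 1 (valence 4) → 3 H
  atom 5: C, bond orders sum to 3 (valence 4) → 1 H
  atom 6: C, bond orders sum to 1 (valence 4) → 3 H
  atom 7: F (halogen, monovalent) → 0 H
  atom 8: C, bond orders sum to 2 (valence 4) → 2 H
  atom 9: C, bond orders sum to 4 (valence 4) → 0 H
  atom 10: C, bond orders sum to 3 (valence 4) → 1 H
  atom 11: C, bond orders sum to 3 (valence 4) → 1 H
  atom 12: C, bond orders sum to 3 (valence 4) → 1 H
  atom 13: C, bond orders sum to 4 (valence 4) → 0 H
  atom 14: C, bond orders sum to 3 (valence 4) → 1 H
  atom 15: C, bond orders sum to 4 (valence 4) → 0 H
  atom 16: N, bond orders sum to 3 (valence 3) → 0 H
Totals → C:13, H:15, Cl:1, F:1, N:1.

C13H15ClFN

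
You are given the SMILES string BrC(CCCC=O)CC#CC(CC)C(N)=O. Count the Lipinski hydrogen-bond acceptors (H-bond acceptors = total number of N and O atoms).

3

N atoms: 1; O atoms: 2.
Lipinski HBA = 1 + 2 = 3.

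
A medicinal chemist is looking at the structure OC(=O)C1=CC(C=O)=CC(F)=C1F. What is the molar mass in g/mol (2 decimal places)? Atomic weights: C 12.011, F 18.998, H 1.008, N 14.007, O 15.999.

First, the molecular formula is C8H4F2O3 (counting implicit H from valence).
  C: 8 × 12.011 = 96.088
  F: 2 × 18.998 = 37.996
  H: 4 × 1.008 = 4.032
  O: 3 × 15.999 = 47.997
Sum: 8×12.011 + 2×18.998 + 4×1.008 + 3×15.999 = 186.113 → 186.11 g/mol.

186.11 g/mol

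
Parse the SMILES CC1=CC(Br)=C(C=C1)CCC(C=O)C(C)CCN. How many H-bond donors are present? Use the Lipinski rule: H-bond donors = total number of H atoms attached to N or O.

Donors: find every N or O and count the H atoms it carries.
  atom 13 (O): bond orders sum to 2 → 0 H
  atom 18 (N): bond orders sum to 1 → 2 H
Lipinski HBD = 2.

2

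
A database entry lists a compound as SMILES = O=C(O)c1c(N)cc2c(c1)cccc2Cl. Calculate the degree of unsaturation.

8

Molecular formula: C11H8ClNO2.
DoU = (2C + 2 + N − H − X) / 2, where X is the halogen count and O/S are ignored.
    = (2·11 + 2 + 1 − 8 − 1) / 2 = 16 / 2 = 8.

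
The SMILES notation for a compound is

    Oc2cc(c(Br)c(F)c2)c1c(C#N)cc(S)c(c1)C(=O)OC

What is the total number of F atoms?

1

Scan the SMILES for F atoms (remember two-letter symbols like Cl and Br are single atoms).
Fluorine count: 1.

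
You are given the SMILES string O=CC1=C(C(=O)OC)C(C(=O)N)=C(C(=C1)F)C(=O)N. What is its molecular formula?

C11H9FN2O5

Walk through each heavy atom and fill implicit hydrogens from standard valence (C 4, N 3, O 2, S 2, halogen 1):
  atom 1: O, bond orders sum to 2 (valence 2) → 0 H
  atom 2: C, bond orders sum to 3 (valence 4) → 1 H
  atom 3: C, bond orders sum to 4 (valence 4) → 0 H
  atom 4: C, bond orders sum to 4 (valence 4) → 0 H
  atom 5: C, bond orders sum to 4 (valence 4) → 0 H
  atom 6: O, bond orders sum to 2 (valence 2) → 0 H
  atom 7: O, bond orders sum to 2 (valence 2) → 0 H
  atom 8: C, bond orders sum to 1 (valence 4) → 3 H
  atom 9: C, bond orders sum to 4 (valence 4) → 0 H
  atom 10: C, bond orders sum to 4 (valence 4) → 0 H
  atom 11: O, bond orders sum to 2 (valence 2) → 0 H
  atom 12: N, bond orders sum to 1 (valence 3) → 2 H
  atom 13: C, bond orders sum to 4 (valence 4) → 0 H
  atom 14: C, bond orders sum to 4 (valence 4) → 0 H
  atom 15: C, bond orders sum to 3 (valence 4) → 1 H
  atom 16: F (halogen, monovalent) → 0 H
  atom 17: C, bond orders sum to 4 (valence 4) → 0 H
  atom 18: O, bond orders sum to 2 (valence 2) → 0 H
  atom 19: N, bond orders sum to 1 (valence 3) → 2 H
Totals → C:11, H:9, F:1, N:2, O:5.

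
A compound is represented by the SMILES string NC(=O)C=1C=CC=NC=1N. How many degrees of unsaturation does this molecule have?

Degree of unsaturation = (number of rings) + (number of π bonds).
Ring closures in the SMILES: 1.
π bonds: 4 double bonds (each 1 DoU) → 4 DoU from unsaturation.
Total DoU = 1 + 4 = 5.

5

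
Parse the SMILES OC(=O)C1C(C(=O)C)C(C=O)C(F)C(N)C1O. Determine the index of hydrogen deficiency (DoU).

Degree of unsaturation = (number of rings) + (number of π bonds).
Ring closures in the SMILES: 1.
π bonds: 3 double bonds (each 1 DoU) → 3 DoU from unsaturation.
Total DoU = 1 + 3 = 4.

4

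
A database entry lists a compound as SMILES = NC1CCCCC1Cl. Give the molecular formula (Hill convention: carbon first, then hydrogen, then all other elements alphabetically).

C6H12ClN

Walk through each heavy atom and fill implicit hydrogens from standard valence (C 4, N 3, O 2, S 2, halogen 1):
  atom 1: N, bond orders sum to 1 (valence 3) → 2 H
  atom 2: C, bond orders sum to 3 (valence 4) → 1 H
  atom 3: C, bond orders sum to 2 (valence 4) → 2 H
  atom 4: C, bond orders sum to 2 (valence 4) → 2 H
  atom 5: C, bond orders sum to 2 (valence 4) → 2 H
  atom 6: C, bond orders sum to 2 (valence 4) → 2 H
  atom 7: C, bond orders sum to 3 (valence 4) → 1 H
  atom 8: Cl (halogen, monovalent) → 0 H
Totals → C:6, H:12, Cl:1, N:1.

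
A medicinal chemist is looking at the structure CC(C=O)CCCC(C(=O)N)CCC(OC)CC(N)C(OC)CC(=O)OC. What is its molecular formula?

C19H36N2O6

Walk through each heavy atom and fill implicit hydrogens from standard valence (C 4, N 3, O 2, S 2, halogen 1):
  atom 1: C, bond orders sum to 1 (valence 4) → 3 H
  atom 2: C, bond orders sum to 3 (valence 4) → 1 H
  atom 3: C, bond orders sum to 3 (valence 4) → 1 H
  atom 4: O, bond orders sum to 2 (valence 2) → 0 H
  atom 5: C, bond orders sum to 2 (valence 4) → 2 H
  atom 6: C, bond orders sum to 2 (valence 4) → 2 H
  atom 7: C, bond orders sum to 2 (valence 4) → 2 H
  atom 8: C, bond orders sum to 3 (valence 4) → 1 H
  atom 9: C, bond orders sum to 4 (valence 4) → 0 H
  atom 10: O, bond orders sum to 2 (valence 2) → 0 H
  atom 11: N, bond orders sum to 1 (valence 3) → 2 H
  atom 12: C, bond orders sum to 2 (valence 4) → 2 H
  atom 13: C, bond orders sum to 2 (valence 4) → 2 H
  atom 14: C, bond orders sum to 3 (valence 4) → 1 H
  atom 15: O, bond orders sum to 2 (valence 2) → 0 H
  atom 16: C, bond orders sum to 1 (valence 4) → 3 H
  atom 17: C, bond orders sum to 2 (valence 4) → 2 H
  atom 18: C, bond orders sum to 3 (valence 4) → 1 H
  atom 19: N, bond orders sum to 1 (valence 3) → 2 H
  atom 20: C, bond orders sum to 3 (valence 4) → 1 H
  atom 21: O, bond orders sum to 2 (valence 2) → 0 H
  atom 22: C, bond orders sum to 1 (valence 4) → 3 H
  atom 23: C, bond orders sum to 2 (valence 4) → 2 H
  atom 24: C, bond orders sum to 4 (valence 4) → 0 H
  atom 25: O, bond orders sum to 2 (valence 2) → 0 H
  atom 26: O, bond orders sum to 2 (valence 2) → 0 H
  atom 27: C, bond orders sum to 1 (valence 4) → 3 H
Totals → C:19, H:36, N:2, O:6.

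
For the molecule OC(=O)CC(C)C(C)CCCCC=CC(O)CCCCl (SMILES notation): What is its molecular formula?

C16H29ClO3

Walk through each heavy atom and fill implicit hydrogens from standard valence (C 4, N 3, O 2, S 2, halogen 1):
  atom 1: O, bond orders sum to 1 (valence 2) → 1 H
  atom 2: C, bond orders sum to 4 (valence 4) → 0 H
  atom 3: O, bond orders sum to 2 (valence 2) → 0 H
  atom 4: C, bond orders sum to 2 (valence 4) → 2 H
  atom 5: C, bond orders sum to 3 (valence 4) → 1 H
  atom 6: C, bond orders sum to 1 (valence 4) → 3 H
  atom 7: C, bond orders sum to 3 (valence 4) → 1 H
  atom 8: C, bond orders sum to 1 (valence 4) → 3 H
  atom 9: C, bond orders sum to 2 (valence 4) → 2 H
  atom 10: C, bond orders sum to 2 (valence 4) → 2 H
  atom 11: C, bond orders sum to 2 (valence 4) → 2 H
  atom 12: C, bond orders sum to 2 (valence 4) → 2 H
  atom 13: C, bond orders sum to 3 (valence 4) → 1 H
  atom 14: C, bond orders sum to 3 (valence 4) → 1 H
  atom 15: C, bond orders sum to 3 (valence 4) → 1 H
  atom 16: O, bond orders sum to 1 (valence 2) → 1 H
  atom 17: C, bond orders sum to 2 (valence 4) → 2 H
  atom 18: C, bond orders sum to 2 (valence 4) → 2 H
  atom 19: C, bond orders sum to 2 (valence 4) → 2 H
  atom 20: Cl (halogen, monovalent) → 0 H
Totals → C:16, H:29, Cl:1, O:3.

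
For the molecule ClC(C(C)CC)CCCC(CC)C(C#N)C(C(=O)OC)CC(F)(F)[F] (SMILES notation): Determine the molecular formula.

C18H29ClF3NO2

Walk through each heavy atom and fill implicit hydrogens from standard valence (C 4, N 3, O 2, S 2, halogen 1):
  atom 1: Cl (halogen, monovalent) → 0 H
  atom 2: C, bond orders sum to 3 (valence 4) → 1 H
  atom 3: C, bond orders sum to 3 (valence 4) → 1 H
  atom 4: C, bond orders sum to 1 (valence 4) → 3 H
  atom 5: C, bond orders sum to 2 (valence 4) → 2 H
  atom 6: C, bond orders sum to 1 (valence 4) → 3 H
  atom 7: C, bond orders sum to 2 (valence 4) → 2 H
  atom 8: C, bond orders sum to 2 (valence 4) → 2 H
  atom 9: C, bond orders sum to 2 (valence 4) → 2 H
  atom 10: C, bond orders sum to 3 (valence 4) → 1 H
  atom 11: C, bond orders sum to 2 (valence 4) → 2 H
  atom 12: C, bond orders sum to 1 (valence 4) → 3 H
  atom 13: C, bond orders sum to 3 (valence 4) → 1 H
  atom 14: C, bond orders sum to 4 (valence 4) → 0 H
  atom 15: N, bond orders sum to 3 (valence 3) → 0 H
  atom 16: C, bond orders sum to 3 (valence 4) → 1 H
  atom 17: C, bond orders sum to 4 (valence 4) → 0 H
  atom 18: O, bond orders sum to 2 (valence 2) → 0 H
  atom 19: O, bond orders sum to 2 (valence 2) → 0 H
  atom 20: C, bond orders sum to 1 (valence 4) → 3 H
  atom 21: C, bond orders sum to 2 (valence 4) → 2 H
  atom 22: C, bond orders sum to 4 (valence 4) → 0 H
  atom 23: F (halogen, monovalent) → 0 H
  atom 24: F (halogen, monovalent) → 0 H
  atom 25: F with explicit H count 0
Totals → C:18, H:29, Cl:1, F:3, N:1, O:2.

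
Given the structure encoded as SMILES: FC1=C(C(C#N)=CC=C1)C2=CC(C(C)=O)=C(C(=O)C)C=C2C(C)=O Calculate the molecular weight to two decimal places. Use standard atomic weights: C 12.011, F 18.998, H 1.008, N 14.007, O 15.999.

323.32 g/mol

First, the molecular formula is C19H14FNO3 (counting implicit H from valence).
  C: 19 × 12.011 = 228.209
  F: 1 × 18.998 = 18.998
  H: 14 × 1.008 = 14.112
  N: 1 × 14.007 = 14.007
  O: 3 × 15.999 = 47.997
Sum: 19×12.011 + 1×18.998 + 14×1.008 + 1×14.007 + 3×15.999 = 323.323 → 323.32 g/mol.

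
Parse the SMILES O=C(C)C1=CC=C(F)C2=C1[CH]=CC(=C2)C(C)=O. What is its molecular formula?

C14H11FO2

Walk through each heavy atom and fill implicit hydrogens from standard valence (C 4, N 3, O 2, S 2, halogen 1):
  atom 1: O, bond orders sum to 2 (valence 2) → 0 H
  atom 2: C, bond orders sum to 4 (valence 4) → 0 H
  atom 3: C, bond orders sum to 1 (valence 4) → 3 H
  atom 4: C, bond orders sum to 4 (valence 4) → 0 H
  atom 5: C, bond orders sum to 3 (valence 4) → 1 H
  atom 6: C, bond orders sum to 3 (valence 4) → 1 H
  atom 7: C, bond orders sum to 4 (valence 4) → 0 H
  atom 8: F (halogen, monovalent) → 0 H
  atom 9: C, bond orders sum to 4 (valence 4) → 0 H
  atom 10: C, bond orders sum to 4 (valence 4) → 0 H
  atom 11: C with explicit H count 1
  atom 12: C, bond orders sum to 3 (valence 4) → 1 H
  atom 13: C, bond orders sum to 4 (valence 4) → 0 H
  atom 14: C, bond orders sum to 3 (valence 4) → 1 H
  atom 15: C, bond orders sum to 4 (valence 4) → 0 H
  atom 16: C, bond orders sum to 1 (valence 4) → 3 H
  atom 17: O, bond orders sum to 2 (valence 2) → 0 H
Totals → C:14, H:11, F:1, O:2.
In Hill order: C14H11FO2.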